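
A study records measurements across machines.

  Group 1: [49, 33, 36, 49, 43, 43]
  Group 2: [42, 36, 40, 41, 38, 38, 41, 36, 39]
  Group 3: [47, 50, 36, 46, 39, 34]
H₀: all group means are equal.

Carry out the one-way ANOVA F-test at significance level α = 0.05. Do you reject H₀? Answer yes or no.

Group means [42.17, 39.00, 42.00], grand mean 40.762
SSB = Σnᵢ(x̄ᵢ−x̄)² = 48.976; SSW = ΣΣ(x−x̄ᵢ)² = 468.833
MSB = 48.976/2 = 24.4881; MSW = 468.833/18 = 26.0463
F = MSB/MSW = 0.9402
df = (2, 18)
p-value (upper-tail) = 0.40892
At α=0.05: p ≥ α → fail to reject H₀

reject H₀: no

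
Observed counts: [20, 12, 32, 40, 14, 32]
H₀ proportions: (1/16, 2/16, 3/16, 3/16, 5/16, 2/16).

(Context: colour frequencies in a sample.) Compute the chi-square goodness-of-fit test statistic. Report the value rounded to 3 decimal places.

n = 150; E_i = n·p_i = [9.38, 18.75, 28.12, 28.12, 46.88, 18.75]
χ² = (20−9.38)²/9.38 + (12−18.75)²/18.75 + (32−28.12)²/28.12 + (40−28.12)²/28.12 + (14−46.88)²/46.88 + (32−18.75)²/18.75 = 52.4391
df = 5

test statistic = 52.439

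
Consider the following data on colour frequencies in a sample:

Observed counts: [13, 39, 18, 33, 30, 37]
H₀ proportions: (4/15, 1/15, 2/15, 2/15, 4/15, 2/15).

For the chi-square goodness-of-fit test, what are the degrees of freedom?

degrees of freedom = 5

df = k − 1 = 6 − 1 = 5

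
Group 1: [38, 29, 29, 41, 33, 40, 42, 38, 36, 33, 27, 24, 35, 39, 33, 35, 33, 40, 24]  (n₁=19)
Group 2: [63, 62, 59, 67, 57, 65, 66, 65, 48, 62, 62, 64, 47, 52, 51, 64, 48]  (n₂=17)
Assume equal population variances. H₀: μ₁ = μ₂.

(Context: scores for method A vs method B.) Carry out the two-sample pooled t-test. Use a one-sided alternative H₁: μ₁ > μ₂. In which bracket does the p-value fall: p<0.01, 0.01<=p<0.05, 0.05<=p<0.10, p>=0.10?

p-value bracket: p>=0.10

x̄₁=34.158, s₁=5.530, n₁=19
x̄₂=58.941, s₂=6.986, n₂=17
s_p² = [18·5.530² + 16·6.986²]/34 = 39.1608
SE = √(s_p²·(1/19+1/17)) = 2.0892
t = (34.158−58.941)/2.0892 = -11.8627
df = 34
p-value (one-sided, H₁ greater) = 1.00000
→ bracket: p>=0.10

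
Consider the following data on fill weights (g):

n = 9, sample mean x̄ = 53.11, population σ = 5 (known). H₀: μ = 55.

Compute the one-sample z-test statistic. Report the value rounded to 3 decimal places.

SE = σ/√n = 5/√9 = 1.6667
z = (x̄−μ₀)/SE = (53.11−55)/1.6667 = -1.1340

test statistic = -1.134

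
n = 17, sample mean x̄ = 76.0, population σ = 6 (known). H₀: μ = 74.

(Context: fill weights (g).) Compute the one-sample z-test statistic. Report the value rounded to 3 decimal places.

SE = σ/√n = 6/√17 = 1.4552
z = (x̄−μ₀)/SE = (76.0−74)/1.4552 = 1.3744

test statistic = 1.374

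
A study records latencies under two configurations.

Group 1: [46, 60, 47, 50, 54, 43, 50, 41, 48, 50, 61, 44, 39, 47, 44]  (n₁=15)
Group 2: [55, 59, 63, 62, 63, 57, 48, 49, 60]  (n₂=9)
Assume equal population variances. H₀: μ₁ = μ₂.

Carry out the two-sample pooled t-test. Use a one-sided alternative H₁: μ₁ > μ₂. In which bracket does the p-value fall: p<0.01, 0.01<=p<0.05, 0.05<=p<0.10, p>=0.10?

p-value bracket: p>=0.10

x̄₁=48.267, s₁=6.285, n₁=15
x̄₂=57.333, s₂=5.679, n₂=9
s_p² = [14·6.285² + 8·5.679²]/22 = 36.8606
SE = √(s_p²·(1/15+1/9)) = 2.5599
t = (48.267−57.333)/2.5599 = -3.5418
df = 22
p-value (one-sided, H₁ greater) = 0.99908
→ bracket: p>=0.10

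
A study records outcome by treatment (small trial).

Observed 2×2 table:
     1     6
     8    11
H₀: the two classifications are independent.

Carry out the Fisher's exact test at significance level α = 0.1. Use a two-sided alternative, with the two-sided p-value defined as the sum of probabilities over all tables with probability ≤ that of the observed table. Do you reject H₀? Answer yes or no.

Margins: r₁=7, r₂=19, c₁=9, c₂=17, n=26
p_obs = C(7,1)·C(19,8)/C(26,9); sum pmf over tables with pmf ≤ p_obs
p-value (two-sided) = 0.35742
At α=0.1: p ≥ α → fail to reject H₀

reject H₀: no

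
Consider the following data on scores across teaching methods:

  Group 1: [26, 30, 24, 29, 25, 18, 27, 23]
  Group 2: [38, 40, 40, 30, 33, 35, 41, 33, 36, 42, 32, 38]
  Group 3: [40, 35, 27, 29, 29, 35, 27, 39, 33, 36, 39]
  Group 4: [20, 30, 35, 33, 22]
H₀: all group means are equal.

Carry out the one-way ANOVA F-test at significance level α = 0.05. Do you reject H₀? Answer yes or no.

reject H₀: yes

Group means [25.25, 36.50, 33.55, 28.00], grand mean 31.917
SSB = Σnᵢ(x̄ᵢ−x̄)² = 713.523; SSW = ΣΣ(x−x̄ᵢ)² = 685.227
MSB = 713.523/3 = 237.8409; MSW = 685.227/32 = 21.4134
F = MSB/MSW = 11.1071
df = (3, 32)
p-value (upper-tail) = 0.00004
At α=0.05: p < α → reject H₀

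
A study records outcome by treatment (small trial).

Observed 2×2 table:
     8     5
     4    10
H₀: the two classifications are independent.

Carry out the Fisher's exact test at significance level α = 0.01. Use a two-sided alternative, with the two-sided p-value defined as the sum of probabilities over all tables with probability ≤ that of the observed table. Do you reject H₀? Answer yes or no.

reject H₀: no

Margins: r₁=13, r₂=14, c₁=12, c₂=15, n=27
p_obs = C(13,8)·C(14,4)/C(27,12); sum pmf over tables with pmf ≤ p_obs
p-value (two-sided) = 0.12835
At α=0.01: p ≥ α → fail to reject H₀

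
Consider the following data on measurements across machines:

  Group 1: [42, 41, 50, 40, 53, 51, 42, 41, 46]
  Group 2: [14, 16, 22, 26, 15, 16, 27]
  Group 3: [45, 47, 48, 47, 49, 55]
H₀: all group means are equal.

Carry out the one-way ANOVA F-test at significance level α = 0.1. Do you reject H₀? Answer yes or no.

reject H₀: yes

Group means [45.11, 19.43, 48.50], grand mean 37.864
SSB = Σnᵢ(x̄ᵢ−x̄)² = 3530.488; SSW = ΣΣ(x−x̄ᵢ)² = 440.103
MSB = 3530.488/2 = 1765.2439; MSW = 440.103/19 = 23.1633
F = MSB/MSW = 76.2086
df = (2, 19)
p-value (upper-tail) = 0.00000
At α=0.1: p < α → reject H₀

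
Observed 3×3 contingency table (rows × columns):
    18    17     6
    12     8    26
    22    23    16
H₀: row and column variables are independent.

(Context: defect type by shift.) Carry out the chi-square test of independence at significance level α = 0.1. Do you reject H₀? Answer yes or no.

reject H₀: yes

Row totals [41, 46, 61], col totals [52, 48, 48], n=148
χ² = (18−14.41)²/14.41 + (17−13.30)²/13.30 + (6−13.30)²/13.30 + (12−16.16)²/16.16 + (8−14.92)²/14.92 + (26−14.92)²/14.92 + (22−21.43)²/21.43 + (23−19.78)²/19.78 + (16−19.78)²/19.78 = 19.7053
df = 4
p-value (upper-tail) = 0.00057
At α=0.1: p < α → reject H₀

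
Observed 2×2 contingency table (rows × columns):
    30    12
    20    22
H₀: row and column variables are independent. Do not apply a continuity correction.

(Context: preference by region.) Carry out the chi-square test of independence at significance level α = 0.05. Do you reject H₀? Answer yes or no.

reject H₀: yes

Row totals [42, 42], col totals [50, 34], n=84
χ² = (30−25.00)²/25.00 + (12−17.00)²/17.00 + (20−25.00)²/25.00 + (22−17.00)²/17.00 = 4.9412
df = 1
p-value (upper-tail) = 0.02622
At α=0.05: p < α → reject H₀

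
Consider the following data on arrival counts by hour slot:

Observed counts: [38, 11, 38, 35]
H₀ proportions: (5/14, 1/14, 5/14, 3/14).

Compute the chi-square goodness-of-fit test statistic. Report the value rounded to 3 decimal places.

n = 122; E_i = n·p_i = [43.57, 8.71, 43.57, 26.14]
χ² = (38−43.57)²/43.57 + (11−8.71)²/8.71 + (38−43.57)²/43.57 + (35−26.14)²/26.14 = 5.0251
df = 3

test statistic = 5.025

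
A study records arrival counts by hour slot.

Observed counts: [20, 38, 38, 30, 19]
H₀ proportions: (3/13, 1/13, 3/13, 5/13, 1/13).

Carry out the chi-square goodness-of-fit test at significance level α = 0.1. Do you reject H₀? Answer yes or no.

n = 145; E_i = n·p_i = [33.46, 11.15, 33.46, 55.77, 11.15]
χ² = (20−33.46)²/33.46 + (38−11.15)²/11.15 + (38−33.46)²/33.46 + (30−55.77)²/55.77 + (19−11.15)²/11.15 = 88.0736
df = 4
p-value (upper-tail) = 0.00000
At α=0.1: p < α → reject H₀

reject H₀: yes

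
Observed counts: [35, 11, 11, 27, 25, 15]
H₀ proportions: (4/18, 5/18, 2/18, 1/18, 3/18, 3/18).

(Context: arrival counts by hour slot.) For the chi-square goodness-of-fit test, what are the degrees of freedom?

degrees of freedom = 5

df = k − 1 = 6 − 1 = 5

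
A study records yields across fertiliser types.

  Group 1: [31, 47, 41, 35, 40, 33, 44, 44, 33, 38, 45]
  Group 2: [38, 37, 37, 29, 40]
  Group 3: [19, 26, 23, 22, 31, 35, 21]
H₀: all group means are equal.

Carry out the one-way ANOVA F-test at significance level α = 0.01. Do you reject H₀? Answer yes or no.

Group means [39.18, 36.20, 25.29], grand mean 34.304
SSB = Σnᵢ(x̄ᵢ−x̄)² = 849.005; SSW = ΣΣ(x−x̄ᵢ)² = 579.865
MSB = 849.005/2 = 424.5023; MSW = 579.865/20 = 28.9932
F = MSB/MSW = 14.6414
df = (2, 20)
p-value (upper-tail) = 0.00012
At α=0.01: p < α → reject H₀

reject H₀: yes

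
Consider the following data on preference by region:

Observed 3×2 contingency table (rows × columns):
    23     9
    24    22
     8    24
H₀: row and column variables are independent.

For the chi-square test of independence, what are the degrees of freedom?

degrees of freedom = 2

df = (r−1)(c−1) = (3−1)·(2−1) = 2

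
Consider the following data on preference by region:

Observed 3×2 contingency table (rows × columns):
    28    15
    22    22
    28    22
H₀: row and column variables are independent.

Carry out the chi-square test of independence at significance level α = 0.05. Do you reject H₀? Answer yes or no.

reject H₀: no

Row totals [43, 44, 50], col totals [78, 59], n=137
χ² = (28−24.48)²/24.48 + (15−18.52)²/18.52 + (22−25.05)²/25.05 + (22−18.95)²/18.95 + (28−28.47)²/28.47 + (22−21.53)²/21.53 = 2.0547
df = 2
p-value (upper-tail) = 0.35795
At α=0.05: p ≥ α → fail to reject H₀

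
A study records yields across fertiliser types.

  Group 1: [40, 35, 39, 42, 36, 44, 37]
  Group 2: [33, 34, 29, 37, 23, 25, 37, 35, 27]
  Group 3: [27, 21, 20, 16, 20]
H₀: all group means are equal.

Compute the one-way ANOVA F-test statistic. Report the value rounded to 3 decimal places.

Group means [39.00, 31.11, 20.80], grand mean 31.286
SSB = Σnᵢ(x̄ᵢ−x̄)² = 966.597; SSW = ΣΣ(x−x̄ᵢ)² = 347.689
MSB = 966.597/2 = 483.2984; MSW = 347.689/18 = 19.3160
F = MSB/MSW = 25.0206
df = (2, 18)

test statistic = 25.021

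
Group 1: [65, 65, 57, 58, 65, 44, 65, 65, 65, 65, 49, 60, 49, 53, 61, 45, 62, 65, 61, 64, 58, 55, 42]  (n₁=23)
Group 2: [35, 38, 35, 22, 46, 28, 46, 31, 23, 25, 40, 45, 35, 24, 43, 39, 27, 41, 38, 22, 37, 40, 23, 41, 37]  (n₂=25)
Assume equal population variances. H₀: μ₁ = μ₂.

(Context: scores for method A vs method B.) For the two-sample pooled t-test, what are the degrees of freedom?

df = n₁ + n₂ − 2 = 23 + 25 − 2 = 46

degrees of freedom = 46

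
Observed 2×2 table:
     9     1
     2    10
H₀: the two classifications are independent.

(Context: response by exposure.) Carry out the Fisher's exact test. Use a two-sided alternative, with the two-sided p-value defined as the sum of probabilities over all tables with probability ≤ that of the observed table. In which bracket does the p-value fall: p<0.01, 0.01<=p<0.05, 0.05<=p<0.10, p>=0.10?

p-value bracket: p<0.01

Margins: r₁=10, r₂=12, c₁=11, c₂=11, n=22
p_obs = C(10,9)·C(12,2)/C(22,11); sum pmf over tables with pmf ≤ p_obs
p-value (two-sided) = 0.00191
→ bracket: p<0.01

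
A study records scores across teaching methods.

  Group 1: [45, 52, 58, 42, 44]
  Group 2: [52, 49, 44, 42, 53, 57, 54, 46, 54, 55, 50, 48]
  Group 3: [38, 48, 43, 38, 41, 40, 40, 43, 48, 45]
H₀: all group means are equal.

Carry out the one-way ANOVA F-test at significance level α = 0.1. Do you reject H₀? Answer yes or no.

reject H₀: yes

Group means [48.20, 50.33, 42.40], grand mean 47.000
SSB = Σnᵢ(x̄ᵢ−x̄)² = 352.133; SSW = ΣΣ(x−x̄ᵢ)² = 537.867
MSB = 352.133/2 = 176.0667; MSW = 537.867/24 = 22.4111
F = MSB/MSW = 7.8562
df = (2, 24)
p-value (upper-tail) = 0.00237
At α=0.1: p < α → reject H₀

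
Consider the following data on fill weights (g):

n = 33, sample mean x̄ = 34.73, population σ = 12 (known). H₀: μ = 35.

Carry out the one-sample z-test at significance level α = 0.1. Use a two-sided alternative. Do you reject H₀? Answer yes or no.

reject H₀: no

SE = σ/√n = 12/√33 = 2.0889
z = (x̄−μ₀)/SE = (34.73−35)/2.0889 = -0.1293
p-value (two-sided) = 0.89716
At α=0.1: p ≥ α → fail to reject H₀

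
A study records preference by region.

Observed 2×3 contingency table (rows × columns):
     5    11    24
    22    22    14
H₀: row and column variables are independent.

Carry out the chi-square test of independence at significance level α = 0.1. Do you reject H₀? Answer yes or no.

reject H₀: yes

Row totals [40, 58], col totals [27, 33, 38], n=98
χ² = (5−11.02)²/11.02 + (11−13.47)²/13.47 + (24−15.51)²/15.51 + (22−15.98)²/15.98 + (22−19.53)²/19.53 + (14−22.49)²/22.49 = 14.1740
df = 2
p-value (upper-tail) = 0.00084
At α=0.1: p < α → reject H₀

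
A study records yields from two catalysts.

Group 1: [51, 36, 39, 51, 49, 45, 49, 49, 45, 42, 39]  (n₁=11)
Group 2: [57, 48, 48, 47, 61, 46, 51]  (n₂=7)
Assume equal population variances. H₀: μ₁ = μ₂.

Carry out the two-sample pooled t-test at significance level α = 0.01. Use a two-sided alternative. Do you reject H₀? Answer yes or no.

reject H₀: no

x̄₁=45.000, s₁=5.310, n₁=11
x̄₂=51.143, s₂=5.699, n₂=7
s_p² = [10·5.310² + 6·5.699²]/16 = 29.8036
SE = √(s_p²·(1/11+1/7)) = 2.6395
t = (45.000−51.143)/2.6395 = -2.3273
df = 16
p-value (two-sided) = 0.03340
At α=0.01: p ≥ α → fail to reject H₀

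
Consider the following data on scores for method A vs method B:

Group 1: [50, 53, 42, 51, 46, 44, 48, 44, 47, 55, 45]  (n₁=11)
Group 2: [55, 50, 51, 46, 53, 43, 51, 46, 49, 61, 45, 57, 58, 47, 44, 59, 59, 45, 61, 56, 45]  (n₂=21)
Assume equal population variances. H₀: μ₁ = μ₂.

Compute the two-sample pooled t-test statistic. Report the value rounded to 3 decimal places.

x̄₁=47.727, s₁=4.101, n₁=11
x̄₂=51.476, s₂=6.104, n₂=21
s_p² = [10·4.101² + 20·6.104²]/30 = 30.4473
SE = √(s_p²·(1/11+1/21)) = 2.0537
t = (47.727−51.476)/2.0537 = -1.8254
df = 30

test statistic = -1.825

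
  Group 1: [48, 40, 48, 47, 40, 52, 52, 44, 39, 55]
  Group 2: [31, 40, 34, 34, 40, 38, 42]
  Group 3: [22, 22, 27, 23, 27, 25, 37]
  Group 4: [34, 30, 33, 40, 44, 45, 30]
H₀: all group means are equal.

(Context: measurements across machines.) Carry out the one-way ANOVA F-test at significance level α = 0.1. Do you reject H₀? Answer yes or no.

Group means [46.50, 37.00, 26.14, 36.57], grand mean 37.516
SSB = Σnᵢ(x̄ᵢ−x̄)² = 1720.671; SSW = ΣΣ(x−x̄ᵢ)² = 791.071
MSB = 1720.671/3 = 573.5568; MSW = 791.071/27 = 29.2989
F = MSB/MSW = 19.5760
df = (3, 27)
p-value (upper-tail) = 0.00000
At α=0.1: p < α → reject H₀

reject H₀: yes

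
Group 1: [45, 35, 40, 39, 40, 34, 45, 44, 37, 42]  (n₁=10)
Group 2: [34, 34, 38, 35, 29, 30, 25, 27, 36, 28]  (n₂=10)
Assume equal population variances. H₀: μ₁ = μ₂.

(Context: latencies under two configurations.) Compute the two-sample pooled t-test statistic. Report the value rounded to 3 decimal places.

x̄₁=40.100, s₁=3.957, n₁=10
x̄₂=31.600, s₂=4.351, n₂=10
s_p² = [9·3.957² + 9·4.351²]/18 = 17.2944
SE = √(s_p²·(1/10+1/10)) = 1.8598
t = (40.100−31.600)/1.8598 = 4.5704
df = 18

test statistic = 4.570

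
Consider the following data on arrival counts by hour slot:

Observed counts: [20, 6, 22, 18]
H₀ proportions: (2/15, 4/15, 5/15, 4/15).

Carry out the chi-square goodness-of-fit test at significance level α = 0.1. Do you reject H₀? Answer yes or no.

reject H₀: yes

n = 66; E_i = n·p_i = [8.80, 17.60, 22.00, 17.60]
χ² = (20−8.80)²/8.80 + (6−17.60)²/17.60 + (22−22.00)²/22.00 + (18−17.60)²/17.60 = 21.9091
df = 3
p-value (upper-tail) = 0.00007
At α=0.1: p < α → reject H₀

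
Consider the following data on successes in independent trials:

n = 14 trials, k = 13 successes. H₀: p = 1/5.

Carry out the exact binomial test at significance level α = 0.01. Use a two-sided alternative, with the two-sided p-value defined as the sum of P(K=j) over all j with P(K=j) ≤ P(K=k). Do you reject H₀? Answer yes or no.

reject H₀: yes

Exact binomial: n=14, k=13, p₀=1/5=0.2000
P(X=j) = C(n,j)·p₀^j·(1−p₀)^(n−j); p = Σ P(X=j) over j with P(X=j) ≤ P(X=13)
p-value (two-sided) = 0.00000
At α=0.01: p < α → reject H₀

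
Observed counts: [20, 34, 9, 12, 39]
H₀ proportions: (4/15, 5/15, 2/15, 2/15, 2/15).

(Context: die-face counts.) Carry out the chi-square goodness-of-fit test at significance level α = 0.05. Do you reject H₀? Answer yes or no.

n = 114; E_i = n·p_i = [30.40, 38.00, 15.20, 15.20, 15.20]
χ² = (20−30.40)²/30.40 + (34−38.00)²/38.00 + (9−15.20)²/15.20 + (12−15.20)²/15.20 + (39−15.20)²/15.20 = 44.4474
df = 4
p-value (upper-tail) = 0.00000
At α=0.05: p < α → reject H₀

reject H₀: yes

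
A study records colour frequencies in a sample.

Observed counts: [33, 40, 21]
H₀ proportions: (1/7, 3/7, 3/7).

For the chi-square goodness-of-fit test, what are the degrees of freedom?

degrees of freedom = 2

df = k − 1 = 3 − 1 = 2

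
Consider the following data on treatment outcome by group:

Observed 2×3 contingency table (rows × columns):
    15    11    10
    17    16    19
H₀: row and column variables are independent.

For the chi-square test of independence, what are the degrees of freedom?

df = (r−1)(c−1) = (2−1)·(3−1) = 2

degrees of freedom = 2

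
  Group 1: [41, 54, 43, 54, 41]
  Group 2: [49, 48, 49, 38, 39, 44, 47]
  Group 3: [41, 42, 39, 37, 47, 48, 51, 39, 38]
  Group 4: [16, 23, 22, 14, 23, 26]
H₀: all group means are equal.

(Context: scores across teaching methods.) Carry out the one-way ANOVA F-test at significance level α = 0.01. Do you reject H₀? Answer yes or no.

Group means [46.60, 44.86, 42.44, 20.67], grand mean 39.000
SSB = Σnᵢ(x̄ᵢ−x̄)² = 2652.387; SSW = ΣΣ(x−x̄ᵢ)² = 623.613
MSB = 2652.387/3 = 884.1291; MSW = 623.613/23 = 27.1136
F = MSB/MSW = 32.6083
df = (3, 23)
p-value (upper-tail) = 0.00000
At α=0.01: p < α → reject H₀

reject H₀: yes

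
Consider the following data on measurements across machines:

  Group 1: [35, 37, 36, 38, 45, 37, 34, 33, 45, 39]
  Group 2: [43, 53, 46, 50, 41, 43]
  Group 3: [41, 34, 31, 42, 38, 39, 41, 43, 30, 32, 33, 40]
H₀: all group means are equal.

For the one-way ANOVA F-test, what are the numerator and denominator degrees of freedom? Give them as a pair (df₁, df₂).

degrees of freedom = [2, 25]

k = 3 groups, N = 28 total
df = (k−1, N−k) = (3−1, 28−3) = (2, 25)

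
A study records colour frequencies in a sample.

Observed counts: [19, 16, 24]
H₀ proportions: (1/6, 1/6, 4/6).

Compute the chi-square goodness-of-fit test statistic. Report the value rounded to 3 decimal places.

n = 59; E_i = n·p_i = [9.83, 9.83, 39.33]
χ² = (19−9.83)²/9.83 + (16−9.83)²/9.83 + (24−39.33)²/39.33 = 18.3898
df = 2

test statistic = 18.390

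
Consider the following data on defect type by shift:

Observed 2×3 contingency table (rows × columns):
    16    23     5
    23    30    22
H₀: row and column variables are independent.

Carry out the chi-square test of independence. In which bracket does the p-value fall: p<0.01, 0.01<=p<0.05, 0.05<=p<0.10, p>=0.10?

Row totals [44, 75], col totals [39, 53, 27], n=119
χ² = (16−14.42)²/14.42 + (23−19.60)²/19.60 + (5−9.98)²/9.98 + (23−24.58)²/24.58 + (30−33.40)²/33.40 + (22−17.02)²/17.02 = 5.1591
df = 2
p-value (upper-tail) = 0.07581
→ bracket: 0.05<=p<0.10

p-value bracket: 0.05<=p<0.10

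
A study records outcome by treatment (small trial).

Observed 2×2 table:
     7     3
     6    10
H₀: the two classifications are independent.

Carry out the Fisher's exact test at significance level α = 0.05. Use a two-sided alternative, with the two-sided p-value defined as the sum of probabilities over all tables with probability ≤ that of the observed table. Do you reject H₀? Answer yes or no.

Margins: r₁=10, r₂=16, c₁=13, c₂=13, n=26
p_obs = C(10,7)·C(16,6)/C(26,13); sum pmf over tables with pmf ≤ p_obs
p-value (two-sided) = 0.22619
At α=0.05: p ≥ α → fail to reject H₀

reject H₀: no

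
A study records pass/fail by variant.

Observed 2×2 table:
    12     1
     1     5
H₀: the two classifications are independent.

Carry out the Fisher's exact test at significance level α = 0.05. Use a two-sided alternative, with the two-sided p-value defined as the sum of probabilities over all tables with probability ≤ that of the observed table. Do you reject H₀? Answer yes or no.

Margins: r₁=13, r₂=6, c₁=13, c₂=6, n=19
p_obs = C(13,12)·C(6,1)/C(19,13); sum pmf over tables with pmf ≤ p_obs
p-value (two-sided) = 0.00291
At α=0.05: p < α → reject H₀

reject H₀: yes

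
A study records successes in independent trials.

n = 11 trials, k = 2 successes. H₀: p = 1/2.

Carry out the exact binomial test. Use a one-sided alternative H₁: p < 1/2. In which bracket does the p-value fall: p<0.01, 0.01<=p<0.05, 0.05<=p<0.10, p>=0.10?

Exact binomial: n=11, k=2, p₀=1/2=0.5000
P(X≤2) from Σ C(n,i)·p₀^i·(1−p₀)^(n−i)
p-value (one-sided, H₁ less) = 0.03271
→ bracket: 0.01<=p<0.05

p-value bracket: 0.01<=p<0.05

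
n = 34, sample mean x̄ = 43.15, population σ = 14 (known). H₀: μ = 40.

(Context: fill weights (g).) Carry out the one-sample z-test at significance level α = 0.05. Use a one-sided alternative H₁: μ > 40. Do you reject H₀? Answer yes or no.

SE = σ/√n = 14/√34 = 2.4010
z = (x̄−μ₀)/SE = (43.15−40)/2.4010 = 1.3120
p-value (one-sided, H₁ greater) = 0.09477
At α=0.05: p ≥ α → fail to reject H₀

reject H₀: no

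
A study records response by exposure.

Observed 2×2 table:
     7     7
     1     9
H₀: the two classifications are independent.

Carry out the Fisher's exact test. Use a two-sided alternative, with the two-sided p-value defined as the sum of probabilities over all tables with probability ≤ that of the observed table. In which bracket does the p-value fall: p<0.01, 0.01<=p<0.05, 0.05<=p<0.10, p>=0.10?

p-value bracket: 0.05<=p<0.10

Margins: r₁=14, r₂=10, c₁=8, c₂=16, n=24
p_obs = C(14,7)·C(10,1)/C(24,8); sum pmf over tables with pmf ≤ p_obs
p-value (two-sided) = 0.07908
→ bracket: 0.05<=p<0.10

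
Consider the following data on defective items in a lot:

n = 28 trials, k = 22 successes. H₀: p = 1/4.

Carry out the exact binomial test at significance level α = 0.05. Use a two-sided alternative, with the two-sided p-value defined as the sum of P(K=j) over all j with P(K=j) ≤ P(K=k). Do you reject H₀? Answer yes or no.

reject H₀: yes

Exact binomial: n=28, k=22, p₀=1/4=0.2500
P(X=j) = C(n,j)·p₀^j·(1−p₀)^(n−j); p = Σ P(X=j) over j with P(X=j) ≤ P(X=22)
p-value (two-sided) = 0.00000
At α=0.05: p < α → reject H₀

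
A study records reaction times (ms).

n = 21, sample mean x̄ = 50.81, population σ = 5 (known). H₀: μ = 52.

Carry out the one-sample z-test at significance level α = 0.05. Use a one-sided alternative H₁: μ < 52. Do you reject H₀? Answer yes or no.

reject H₀: no

SE = σ/√n = 5/√21 = 1.0911
z = (x̄−μ₀)/SE = (50.81−52)/1.0911 = -1.0907
p-value (one-sided, H₁ less) = 0.13771
At α=0.05: p ≥ α → fail to reject H₀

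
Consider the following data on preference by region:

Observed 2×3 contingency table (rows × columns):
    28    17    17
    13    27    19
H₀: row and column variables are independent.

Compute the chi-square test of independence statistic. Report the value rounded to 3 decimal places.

Row totals [62, 59], col totals [41, 44, 36], n=121
χ² = (28−21.01)²/21.01 + (17−22.55)²/22.55 + (17−18.45)²/18.45 + (13−19.99)²/19.99 + (27−21.45)²/21.45 + (19−17.55)²/17.55 = 7.8021
df = 2

test statistic = 7.802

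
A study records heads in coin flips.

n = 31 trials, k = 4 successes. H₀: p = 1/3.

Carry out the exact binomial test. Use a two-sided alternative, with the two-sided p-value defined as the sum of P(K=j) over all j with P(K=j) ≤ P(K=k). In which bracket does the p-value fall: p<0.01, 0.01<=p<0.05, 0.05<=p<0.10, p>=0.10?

Exact binomial: n=31, k=4, p₀=1/3=0.3333
P(X=j) = C(n,j)·p₀^j·(1−p₀)^(n−j); p = Σ P(X=j) over j with P(X=j) ≤ P(X=4)
p-value (two-sided) = 0.01330
→ bracket: 0.01<=p<0.05

p-value bracket: 0.01<=p<0.05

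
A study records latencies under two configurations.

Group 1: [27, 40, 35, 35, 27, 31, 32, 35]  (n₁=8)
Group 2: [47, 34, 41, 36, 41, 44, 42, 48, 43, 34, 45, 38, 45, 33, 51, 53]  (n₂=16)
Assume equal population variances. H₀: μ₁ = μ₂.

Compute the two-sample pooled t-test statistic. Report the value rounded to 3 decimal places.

test statistic = -3.903

x̄₁=32.750, s₁=4.432, n₁=8
x̄₂=42.188, s₂=6.047, n₂=16
s_p² = [7·4.432² + 15·6.047²]/22 = 31.1790
SE = √(s_p²·(1/8+1/16)) = 2.4179
t = (32.750−42.188)/2.4179 = -3.9032
df = 22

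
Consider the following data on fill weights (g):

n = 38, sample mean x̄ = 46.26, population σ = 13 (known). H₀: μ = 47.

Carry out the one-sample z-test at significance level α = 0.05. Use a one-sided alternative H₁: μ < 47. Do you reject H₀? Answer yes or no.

SE = σ/√n = 13/√38 = 2.1089
z = (x̄−μ₀)/SE = (46.26−47)/2.1089 = -0.3509
p-value (one-sided, H₁ less) = 0.36283
At α=0.05: p ≥ α → fail to reject H₀

reject H₀: no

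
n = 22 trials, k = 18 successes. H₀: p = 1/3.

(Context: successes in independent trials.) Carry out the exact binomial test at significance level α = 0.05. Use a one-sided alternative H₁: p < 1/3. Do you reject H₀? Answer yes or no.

reject H₀: no

Exact binomial: n=22, k=18, p₀=1/3=0.3333
P(X≤18) from Σ C(n,i)·p₀^i·(1−p₀)^(n−i)
p-value (one-sided, H₁ less) = 1.00000
At α=0.05: p ≥ α → fail to reject H₀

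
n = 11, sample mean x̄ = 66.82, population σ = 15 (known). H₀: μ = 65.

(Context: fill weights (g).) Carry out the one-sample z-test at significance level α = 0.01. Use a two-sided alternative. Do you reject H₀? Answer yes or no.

reject H₀: no

SE = σ/√n = 15/√11 = 4.5227
z = (x̄−μ₀)/SE = (66.82−65)/4.5227 = 0.4024
p-value (two-sided) = 0.68738
At α=0.01: p ≥ α → fail to reject H₀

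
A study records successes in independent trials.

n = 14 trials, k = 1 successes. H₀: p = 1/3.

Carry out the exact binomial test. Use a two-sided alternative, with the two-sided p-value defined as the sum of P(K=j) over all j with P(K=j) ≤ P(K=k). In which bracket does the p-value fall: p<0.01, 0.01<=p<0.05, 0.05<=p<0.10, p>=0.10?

p-value bracket: 0.01<=p<0.05

Exact binomial: n=14, k=1, p₀=1/3=0.3333
P(X=j) = C(n,j)·p₀^j·(1−p₀)^(n−j); p = Σ P(X=j) over j with P(X=j) ≤ P(X=1)
p-value (two-sided) = 0.04484
→ bracket: 0.01<=p<0.05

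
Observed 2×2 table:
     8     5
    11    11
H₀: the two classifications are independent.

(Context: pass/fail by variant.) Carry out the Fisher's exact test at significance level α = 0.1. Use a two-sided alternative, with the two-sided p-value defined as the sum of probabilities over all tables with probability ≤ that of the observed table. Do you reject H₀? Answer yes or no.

reject H₀: no

Margins: r₁=13, r₂=22, c₁=19, c₂=16, n=35
p_obs = C(13,8)·C(22,11)/C(35,19); sum pmf over tables with pmf ≤ p_obs
p-value (two-sided) = 0.72668
At α=0.1: p ≥ α → fail to reject H₀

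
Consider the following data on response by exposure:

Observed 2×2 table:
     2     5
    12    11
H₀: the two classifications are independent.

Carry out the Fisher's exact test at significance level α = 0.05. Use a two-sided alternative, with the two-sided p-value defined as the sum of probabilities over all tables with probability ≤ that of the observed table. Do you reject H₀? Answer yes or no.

reject H₀: no

Margins: r₁=7, r₂=23, c₁=14, c₂=16, n=30
p_obs = C(7,2)·C(23,12)/C(30,14); sum pmf over tables with pmf ≤ p_obs
p-value (two-sided) = 0.39923
At α=0.05: p ≥ α → fail to reject H₀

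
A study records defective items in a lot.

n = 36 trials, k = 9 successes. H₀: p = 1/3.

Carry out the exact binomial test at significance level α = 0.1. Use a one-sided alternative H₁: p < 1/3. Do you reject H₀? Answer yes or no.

reject H₀: no

Exact binomial: n=36, k=9, p₀=1/3=0.3333
P(X≤9) from Σ C(n,i)·p₀^i·(1−p₀)^(n−i)
p-value (one-sided, H₁ less) = 0.18967
At α=0.1: p ≥ α → fail to reject H₀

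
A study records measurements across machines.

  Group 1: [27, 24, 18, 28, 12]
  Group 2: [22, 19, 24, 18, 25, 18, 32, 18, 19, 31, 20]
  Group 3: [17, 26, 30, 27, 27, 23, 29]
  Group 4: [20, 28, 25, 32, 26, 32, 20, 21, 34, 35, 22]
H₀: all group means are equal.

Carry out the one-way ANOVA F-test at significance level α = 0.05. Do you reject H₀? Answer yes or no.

reject H₀: no

Group means [21.80, 22.36, 25.57, 26.82], grand mean 24.382
SSB = Σnᵢ(x̄ᵢ−x̄)² = 153.333; SSW = ΣΣ(x−x̄ᵢ)² = 886.696
MSB = 153.333/3 = 51.1111; MSW = 886.696/30 = 29.5565
F = MSB/MSW = 1.7293
df = (3, 30)
p-value (upper-tail) = 0.18213
At α=0.05: p ≥ α → fail to reject H₀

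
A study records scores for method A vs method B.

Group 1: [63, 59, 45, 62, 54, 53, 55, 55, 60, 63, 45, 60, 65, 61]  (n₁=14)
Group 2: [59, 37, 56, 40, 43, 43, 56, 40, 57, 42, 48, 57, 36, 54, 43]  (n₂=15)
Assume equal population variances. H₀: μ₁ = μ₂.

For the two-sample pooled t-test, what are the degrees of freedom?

df = n₁ + n₂ − 2 = 14 + 15 − 2 = 27

degrees of freedom = 27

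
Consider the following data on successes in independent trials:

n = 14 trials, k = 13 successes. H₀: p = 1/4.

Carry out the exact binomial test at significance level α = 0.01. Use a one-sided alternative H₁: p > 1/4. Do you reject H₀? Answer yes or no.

Exact binomial: n=14, k=13, p₀=1/4=0.2500
P(X≥13) from Σ C(n,i)·p₀^i·(1−p₀)^(n−i)
p-value (one-sided, H₁ greater) = 0.00000
At α=0.01: p < α → reject H₀

reject H₀: yes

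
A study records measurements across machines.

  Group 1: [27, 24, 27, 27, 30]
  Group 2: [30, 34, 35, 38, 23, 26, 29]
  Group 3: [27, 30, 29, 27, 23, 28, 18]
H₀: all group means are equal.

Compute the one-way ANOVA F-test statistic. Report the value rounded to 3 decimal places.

Group means [27.00, 30.71, 26.00], grand mean 28.000
SSB = Σnᵢ(x̄ᵢ−x̄)² = 84.571; SSW = ΣΣ(x−x̄ᵢ)² = 289.429
MSB = 84.571/2 = 42.2857; MSW = 289.429/16 = 18.0893
F = MSB/MSW = 2.3376
df = (2, 16)

test statistic = 2.338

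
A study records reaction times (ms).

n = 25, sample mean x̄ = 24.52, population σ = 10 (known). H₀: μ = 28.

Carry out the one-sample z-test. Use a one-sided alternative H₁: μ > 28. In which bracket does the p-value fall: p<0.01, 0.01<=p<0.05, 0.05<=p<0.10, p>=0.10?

SE = σ/√n = 10/√25 = 2.0000
z = (x̄−μ₀)/SE = (24.52−28)/2.0000 = -1.7400
p-value (one-sided, H₁ greater) = 0.95907
→ bracket: p>=0.10

p-value bracket: p>=0.10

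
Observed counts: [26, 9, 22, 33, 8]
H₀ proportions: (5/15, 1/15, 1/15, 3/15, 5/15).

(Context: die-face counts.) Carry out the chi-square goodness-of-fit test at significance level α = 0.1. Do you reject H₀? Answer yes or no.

n = 98; E_i = n·p_i = [32.67, 6.53, 6.53, 19.60, 32.67]
χ² = (26−32.67)²/32.67 + (9−6.53)²/6.53 + (22−6.53)²/6.53 + (33−19.60)²/19.60 + (8−32.67)²/32.67 = 66.6939
df = 4
p-value (upper-tail) = 0.00000
At α=0.1: p < α → reject H₀

reject H₀: yes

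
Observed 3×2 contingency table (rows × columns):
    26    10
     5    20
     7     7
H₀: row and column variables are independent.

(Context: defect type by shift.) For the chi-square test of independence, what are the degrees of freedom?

df = (r−1)(c−1) = (3−1)·(2−1) = 2

degrees of freedom = 2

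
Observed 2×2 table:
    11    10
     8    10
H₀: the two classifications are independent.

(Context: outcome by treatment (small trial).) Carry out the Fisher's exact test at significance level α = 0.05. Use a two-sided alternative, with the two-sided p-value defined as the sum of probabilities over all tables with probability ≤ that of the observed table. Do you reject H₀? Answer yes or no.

reject H₀: no

Margins: r₁=21, r₂=18, c₁=19, c₂=20, n=39
p_obs = C(21,11)·C(18,8)/C(39,19); sum pmf over tables with pmf ≤ p_obs
p-value (two-sided) = 0.75119
At α=0.05: p ≥ α → fail to reject H₀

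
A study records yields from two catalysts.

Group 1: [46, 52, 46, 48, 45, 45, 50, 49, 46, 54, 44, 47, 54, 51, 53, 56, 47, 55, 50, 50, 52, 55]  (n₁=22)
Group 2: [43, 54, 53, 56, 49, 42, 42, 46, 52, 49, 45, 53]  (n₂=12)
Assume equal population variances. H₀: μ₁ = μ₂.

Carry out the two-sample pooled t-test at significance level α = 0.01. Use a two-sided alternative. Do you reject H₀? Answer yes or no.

x̄₁=49.773, s₁=3.728, n₁=22
x̄₂=48.667, s₂=4.979, n₂=12
s_p² = [21·3.728² + 11·4.979²]/32 = 17.6416
SE = √(s_p²·(1/22+1/12)) = 1.5073
t = (49.773−48.667)/1.5073 = 0.7338
df = 32
p-value (two-sided) = 0.46842
At α=0.01: p ≥ α → fail to reject H₀

reject H₀: no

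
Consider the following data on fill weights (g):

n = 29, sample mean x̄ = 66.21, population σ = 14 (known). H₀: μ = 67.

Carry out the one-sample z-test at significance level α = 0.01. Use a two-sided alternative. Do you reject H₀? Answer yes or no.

reject H₀: no

SE = σ/√n = 14/√29 = 2.5997
z = (x̄−μ₀)/SE = (66.21−67)/2.5997 = -0.3039
p-value (two-sided) = 0.76122
At α=0.01: p ≥ α → fail to reject H₀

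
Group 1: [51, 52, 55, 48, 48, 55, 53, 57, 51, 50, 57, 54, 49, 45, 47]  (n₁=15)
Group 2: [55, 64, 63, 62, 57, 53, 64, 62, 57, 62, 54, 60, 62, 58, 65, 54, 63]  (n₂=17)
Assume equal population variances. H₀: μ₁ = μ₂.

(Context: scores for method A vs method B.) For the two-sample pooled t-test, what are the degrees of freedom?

df = n₁ + n₂ − 2 = 15 + 17 − 2 = 30

degrees of freedom = 30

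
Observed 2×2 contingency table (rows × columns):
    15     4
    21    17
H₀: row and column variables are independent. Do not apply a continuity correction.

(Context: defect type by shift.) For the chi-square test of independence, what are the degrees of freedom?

df = (r−1)(c−1) = (2−1)·(2−1) = 1

degrees of freedom = 1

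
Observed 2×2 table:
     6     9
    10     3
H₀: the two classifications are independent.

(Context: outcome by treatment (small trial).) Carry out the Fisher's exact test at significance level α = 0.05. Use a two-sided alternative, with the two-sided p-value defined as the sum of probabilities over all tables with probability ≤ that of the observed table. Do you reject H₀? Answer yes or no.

reject H₀: no

Margins: r₁=15, r₂=13, c₁=16, c₂=12, n=28
p_obs = C(15,6)·C(13,10)/C(28,16); sum pmf over tables with pmf ≤ p_obs
p-value (two-sided) = 0.06707
At α=0.05: p ≥ α → fail to reject H₀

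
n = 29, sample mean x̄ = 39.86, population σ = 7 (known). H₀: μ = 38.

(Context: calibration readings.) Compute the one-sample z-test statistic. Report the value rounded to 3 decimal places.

test statistic = 1.431

SE = σ/√n = 7/√29 = 1.2999
z = (x̄−μ₀)/SE = (39.86−38)/1.2999 = 1.4309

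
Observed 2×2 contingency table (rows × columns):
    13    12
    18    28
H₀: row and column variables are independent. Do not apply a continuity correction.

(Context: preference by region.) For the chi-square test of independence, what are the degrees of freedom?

df = (r−1)(c−1) = (2−1)·(2−1) = 1

degrees of freedom = 1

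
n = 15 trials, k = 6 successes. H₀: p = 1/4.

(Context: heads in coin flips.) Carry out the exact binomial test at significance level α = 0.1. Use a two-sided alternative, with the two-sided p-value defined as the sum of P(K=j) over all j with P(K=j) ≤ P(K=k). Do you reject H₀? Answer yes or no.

reject H₀: no

Exact binomial: n=15, k=6, p₀=1/4=0.2500
P(X=j) = C(n,j)·p₀^j·(1−p₀)^(n−j); p = Σ P(X=j) over j with P(X=j) ≤ P(X=6)
p-value (two-sided) = 0.22855
At α=0.1: p ≥ α → fail to reject H₀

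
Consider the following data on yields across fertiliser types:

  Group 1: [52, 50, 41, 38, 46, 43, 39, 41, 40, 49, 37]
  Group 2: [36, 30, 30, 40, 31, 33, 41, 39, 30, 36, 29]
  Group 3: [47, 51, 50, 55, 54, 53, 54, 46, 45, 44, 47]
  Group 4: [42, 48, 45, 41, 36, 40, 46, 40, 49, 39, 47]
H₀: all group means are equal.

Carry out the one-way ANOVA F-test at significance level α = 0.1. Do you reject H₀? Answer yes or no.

reject H₀: yes

Group means [43.27, 34.09, 49.64, 43.00], grand mean 42.500
SSB = Σnᵢ(x̄ᵢ−x̄)² = 1347.364; SSW = ΣΣ(x−x̄ᵢ)² = 807.636
MSB = 1347.364/3 = 449.1212; MSW = 807.636/40 = 20.1909
F = MSB/MSW = 22.2437
df = (3, 40)
p-value (upper-tail) = 0.00000
At α=0.1: p < α → reject H₀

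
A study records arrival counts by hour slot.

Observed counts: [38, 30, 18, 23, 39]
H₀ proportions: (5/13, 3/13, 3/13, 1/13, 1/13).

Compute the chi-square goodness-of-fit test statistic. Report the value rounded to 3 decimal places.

n = 148; E_i = n·p_i = [56.92, 34.15, 34.15, 11.38, 11.38]
χ² = (38−56.92)²/56.92 + (30−34.15)²/34.15 + (18−34.15)²/34.15 + (23−11.38)²/11.38 + (39−11.38)²/11.38 = 93.2730
df = 4

test statistic = 93.273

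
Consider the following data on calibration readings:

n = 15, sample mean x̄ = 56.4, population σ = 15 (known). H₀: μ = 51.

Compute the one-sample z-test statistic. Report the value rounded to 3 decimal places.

SE = σ/√n = 15/√15 = 3.8730
z = (x̄−μ₀)/SE = (56.4−51)/3.8730 = 1.3943

test statistic = 1.394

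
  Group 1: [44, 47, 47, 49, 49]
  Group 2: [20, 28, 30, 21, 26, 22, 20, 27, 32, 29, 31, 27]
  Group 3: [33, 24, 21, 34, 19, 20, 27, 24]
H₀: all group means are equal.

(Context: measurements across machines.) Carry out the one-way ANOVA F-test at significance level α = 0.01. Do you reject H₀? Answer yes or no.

Group means [47.20, 26.08, 25.25], grand mean 30.040
SSB = Σnᵢ(x̄ᵢ−x̄)² = 1843.743; SSW = ΣΣ(x−x̄ᵢ)² = 449.217
MSB = 1843.743/2 = 921.8717; MSW = 449.217/22 = 20.4189
F = MSB/MSW = 45.1479
df = (2, 22)
p-value (upper-tail) = 0.00000
At α=0.01: p < α → reject H₀

reject H₀: yes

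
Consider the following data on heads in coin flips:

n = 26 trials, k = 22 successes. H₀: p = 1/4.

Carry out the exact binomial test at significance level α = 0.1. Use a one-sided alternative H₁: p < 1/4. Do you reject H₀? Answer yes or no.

Exact binomial: n=26, k=22, p₀=1/4=0.2500
P(X≤22) from Σ C(n,i)·p₀^i·(1−p₀)^(n−i)
p-value (one-sided, H₁ less) = 1.00000
At α=0.1: p ≥ α → fail to reject H₀

reject H₀: no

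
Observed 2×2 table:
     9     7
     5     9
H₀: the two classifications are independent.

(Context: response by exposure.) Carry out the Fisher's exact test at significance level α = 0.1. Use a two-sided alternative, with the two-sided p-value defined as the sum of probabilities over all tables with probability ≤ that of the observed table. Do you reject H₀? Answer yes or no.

Margins: r₁=16, r₂=14, c₁=14, c₂=16, n=30
p_obs = C(16,9)·C(14,5)/C(30,14); sum pmf over tables with pmf ≤ p_obs
p-value (two-sided) = 0.29888
At α=0.1: p ≥ α → fail to reject H₀

reject H₀: no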